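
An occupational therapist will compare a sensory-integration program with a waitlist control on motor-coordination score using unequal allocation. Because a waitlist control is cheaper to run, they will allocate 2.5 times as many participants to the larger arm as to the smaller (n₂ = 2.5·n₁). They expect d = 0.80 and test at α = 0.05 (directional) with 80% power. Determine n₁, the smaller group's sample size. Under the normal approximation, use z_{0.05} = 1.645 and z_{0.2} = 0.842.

With allocation ratio k = n₂/n₁ = 2.5, Var(x̄₁−x̄₂) = σ²(1/n₁ + 1/(k·n₁)) = σ²·(k+1)/(k·n₁).
So n₁ = (1 + 1/k)·((z_{α} + z_β)/d)² = 1.400 × (2.487/0.80)².
n₁ = 1.400 × 9.66 = 13.5.
Round up: n₁ = 14, giving n₂ = 2.5 × 14 = 35.

n₁ = 14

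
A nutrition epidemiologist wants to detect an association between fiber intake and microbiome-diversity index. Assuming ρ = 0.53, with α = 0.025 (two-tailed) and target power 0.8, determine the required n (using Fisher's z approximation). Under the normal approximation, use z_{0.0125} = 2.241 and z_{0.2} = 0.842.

Fisher's z: C = ½·ln((1+r)/(1−r)) = ½·ln(3.2553) = 0.5901.
n = ((z_{α/2} + z_β)/C)² + 3.
(2.241 + 0.842) / 0.5901 = 3.083 / 0.5901 = 5.225.
n = 5.225² + 3 = 27.30 + 3 = 30.3.
Round up.

n = 31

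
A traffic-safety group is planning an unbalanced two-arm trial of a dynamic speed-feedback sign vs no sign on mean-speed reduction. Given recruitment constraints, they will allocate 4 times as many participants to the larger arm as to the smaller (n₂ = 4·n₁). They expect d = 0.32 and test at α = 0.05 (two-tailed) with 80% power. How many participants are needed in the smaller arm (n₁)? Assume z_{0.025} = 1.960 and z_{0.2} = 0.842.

With allocation ratio k = n₂/n₁ = 4, Var(x̄₁−x̄₂) = σ²(1/n₁ + 1/(k·n₁)) = σ²·(k+1)/(k·n₁).
So n₁ = (1 + 1/k)·((z_{α/2} + z_β)/d)² = 1.250 × (2.802/0.32)².
n₁ = 1.250 × 76.67 = 95.8.
Round up: n₁ = 96, giving n₂ = 4 × 96 = 384.

n₁ = 96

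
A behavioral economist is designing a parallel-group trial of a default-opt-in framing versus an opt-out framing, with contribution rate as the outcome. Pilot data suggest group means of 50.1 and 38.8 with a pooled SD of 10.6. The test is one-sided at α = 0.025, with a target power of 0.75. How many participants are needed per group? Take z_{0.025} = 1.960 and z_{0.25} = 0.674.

Cohen's d = |M₁ − M₂| / SD_pooled = |50.1 − 38.8| / 10.6 = 11.3 / 10.6 = 1.066.
For two independent groups with equal n: n = 2·((z_{α} + z_β) / d)².
z_{α} + z_β = 1.960 + 0.674 = 2.634.
n = 2 × (2.634 / 1.066)² = 2 × 2.471² = 2 × 6.11 = 12.2.
Round up to the next whole participant.

n = 13 per group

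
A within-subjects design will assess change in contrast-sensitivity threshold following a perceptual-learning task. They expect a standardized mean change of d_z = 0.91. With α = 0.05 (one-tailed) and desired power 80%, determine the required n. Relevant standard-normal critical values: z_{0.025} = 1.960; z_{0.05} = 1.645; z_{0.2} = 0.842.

n = 8 pairs

For a paired (one-sample on differences) test: n = ((z_{α} + z_β) / d)².
z_{α} + z_β = 1.645 + 0.842 = 2.487.
n = (2.487 / 0.91)² = 2.733² = 7.47.
Round up.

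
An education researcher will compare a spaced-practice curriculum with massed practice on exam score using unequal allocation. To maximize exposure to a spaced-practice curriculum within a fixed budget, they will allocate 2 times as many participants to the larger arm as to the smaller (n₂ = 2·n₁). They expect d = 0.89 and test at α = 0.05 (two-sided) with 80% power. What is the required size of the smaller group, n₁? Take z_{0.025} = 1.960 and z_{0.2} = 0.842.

n₁ = 15

With allocation ratio k = n₂/n₁ = 2, Var(x̄₁−x̄₂) = σ²(1/n₁ + 1/(k·n₁)) = σ²·(k+1)/(k·n₁).
So n₁ = (1 + 1/k)·((z_{α/2} + z_β)/d)² = 1.500 × (2.802/0.89)².
n₁ = 1.500 × 9.91 = 14.9.
Round up: n₁ = 15, giving n₂ = 2 × 15 = 30.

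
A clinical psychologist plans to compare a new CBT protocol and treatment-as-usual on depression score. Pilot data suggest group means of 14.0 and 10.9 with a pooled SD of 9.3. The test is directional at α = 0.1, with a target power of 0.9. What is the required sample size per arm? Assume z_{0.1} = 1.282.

n = 119 per group

Cohen's d = |M₁ − M₂| / SD_pooled = |14.0 − 10.9| / 9.3 = 3.1 / 9.3 = 0.333.
For two independent groups with equal n: n = 2·((z_{α} + z_β) / d)².
z_{α} + z_β = 1.282 + 1.282 = 2.564.
n = 2 × (2.564 / 0.333)² = 2 × 7.700² = 2 × 59.29 = 118.6.
Round up to the next whole participant.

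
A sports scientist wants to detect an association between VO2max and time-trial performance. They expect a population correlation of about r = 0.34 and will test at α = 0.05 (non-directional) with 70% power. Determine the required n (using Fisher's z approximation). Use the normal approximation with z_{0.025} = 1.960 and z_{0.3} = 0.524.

Fisher's z: C = ½·ln((1+r)/(1−r)) = ½·ln(2.0303) = 0.3541.
n = ((z_{α/2} + z_β)/C)² + 3.
(1.960 + 0.524) / 0.3541 = 2.484 / 0.3541 = 7.015.
n = 7.015² + 3 = 49.21 + 3 = 52.2.
Round up.

n = 53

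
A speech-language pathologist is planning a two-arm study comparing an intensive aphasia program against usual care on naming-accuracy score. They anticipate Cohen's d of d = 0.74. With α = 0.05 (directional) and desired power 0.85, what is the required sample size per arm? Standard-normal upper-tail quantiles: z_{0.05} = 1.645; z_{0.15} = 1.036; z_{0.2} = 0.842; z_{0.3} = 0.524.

n = 27 per group

For two independent groups with equal n: n = 2·((z_{α} + z_β) / d)².
z_{α} + z_β = 1.645 + 1.036 = 2.681.
n = 2 × (2.681 / 0.74)² = 2 × 3.623² = 2 × 13.13 = 26.3.
Round up to the next whole participant.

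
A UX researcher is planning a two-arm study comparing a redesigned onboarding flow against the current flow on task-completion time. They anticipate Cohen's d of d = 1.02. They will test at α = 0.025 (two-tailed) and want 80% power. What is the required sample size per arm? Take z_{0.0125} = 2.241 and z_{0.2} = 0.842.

For two independent groups with equal n: n = 2·((z_{α/2} + z_β) / d)².
z_{α/2} + z_β = 2.241 + 0.842 = 3.083.
n = 2 × (3.083 / 1.02)² = 2 × 3.023² = 2 × 9.14 = 18.3.
Round up to the next whole participant.

n = 19 per group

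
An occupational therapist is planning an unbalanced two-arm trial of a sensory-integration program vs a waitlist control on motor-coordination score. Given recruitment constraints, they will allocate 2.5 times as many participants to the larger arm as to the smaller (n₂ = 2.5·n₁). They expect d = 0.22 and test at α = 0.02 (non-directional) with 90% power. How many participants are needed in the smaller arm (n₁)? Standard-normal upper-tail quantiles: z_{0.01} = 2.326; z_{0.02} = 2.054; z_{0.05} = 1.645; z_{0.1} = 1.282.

n₁ = 377

With allocation ratio k = n₂/n₁ = 2.5, Var(x̄₁−x̄₂) = σ²(1/n₁ + 1/(k·n₁)) = σ²·(k+1)/(k·n₁).
So n₁ = (1 + 1/k)·((z_{α/2} + z_β)/d)² = 1.400 × (3.608/0.22)².
n₁ = 1.400 × 268.96 = 376.5.
Round up: n₁ = 377, giving n₂ = ⌈2.5 × 377⌉ = ⌈942.5⌉ = 943.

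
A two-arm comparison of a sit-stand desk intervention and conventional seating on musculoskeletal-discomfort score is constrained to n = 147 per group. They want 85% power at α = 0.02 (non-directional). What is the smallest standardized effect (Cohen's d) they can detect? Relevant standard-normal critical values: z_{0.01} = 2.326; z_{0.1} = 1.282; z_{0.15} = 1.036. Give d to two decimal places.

d_min ≈ 0.39

For two independent groups of n = 147 each: d_min = (z_{α/2} + z_β)·√(2/n).
z-sum = 2.326 + 1.036 = 3.362.
d_min = 3.362 × √(2/147) = 3.362 × 0.1166 = 0.392.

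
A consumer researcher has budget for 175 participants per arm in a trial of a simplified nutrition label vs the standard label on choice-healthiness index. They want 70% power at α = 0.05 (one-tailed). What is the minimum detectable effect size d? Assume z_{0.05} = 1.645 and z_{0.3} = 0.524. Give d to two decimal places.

d_min ≈ 0.23

For two independent groups of n = 175 each: d_min = (z_{α} + z_β)·√(2/n).
z-sum = 1.645 + 0.524 = 2.169.
d_min = 2.169 × √(2/175) = 2.169 × 0.1069 = 0.232.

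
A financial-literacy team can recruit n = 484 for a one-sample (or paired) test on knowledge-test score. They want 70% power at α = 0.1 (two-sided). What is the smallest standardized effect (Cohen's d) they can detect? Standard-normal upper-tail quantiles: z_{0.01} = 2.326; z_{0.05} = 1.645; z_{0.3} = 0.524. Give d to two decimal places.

For a single sample (or paired design) of n = 484: d_min = (z_{α/2} + z_β)/√n.
z-sum = 1.645 + 0.524 = 2.169.
d_min = 2.169 / √484 = 2.169 / 22.000 = 0.099.

d_min ≈ 0.10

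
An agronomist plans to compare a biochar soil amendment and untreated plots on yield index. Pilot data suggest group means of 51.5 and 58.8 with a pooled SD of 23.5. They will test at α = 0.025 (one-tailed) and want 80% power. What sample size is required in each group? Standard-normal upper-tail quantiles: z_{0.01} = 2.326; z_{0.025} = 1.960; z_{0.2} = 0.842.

n = 163 per group

Cohen's d = |M₁ − M₂| / SD_pooled = |51.5 − 58.8| / 23.5 = 7.3 / 23.5 = 0.311.
For two independent groups with equal n: n = 2·((z_{α} + z_β) / d)².
z_{α} + z_β = 1.960 + 0.842 = 2.802.
n = 2 × (2.802 / 0.311)² = 2 × 9.010² = 2 × 81.17 = 162.3.
Round up to the next whole participant.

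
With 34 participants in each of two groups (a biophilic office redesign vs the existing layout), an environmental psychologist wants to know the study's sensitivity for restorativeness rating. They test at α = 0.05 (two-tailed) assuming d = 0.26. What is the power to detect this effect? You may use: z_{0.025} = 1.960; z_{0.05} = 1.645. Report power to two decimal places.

power ≈ 0.19

For two equal groups, power = Φ(d·√(n/2) − z_{α/2}).
d·√(n/2) = 0.26 × √(34/2) = 0.26 × 4.123 = 1.072.
z_β = 1.072 − 1.960 = -0.888.
Power = Φ(-0.888) = 0.187.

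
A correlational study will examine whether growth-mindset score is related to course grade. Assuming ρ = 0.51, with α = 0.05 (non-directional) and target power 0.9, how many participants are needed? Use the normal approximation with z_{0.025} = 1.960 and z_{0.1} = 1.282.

Fisher's z: C = ½·ln((1+r)/(1−r)) = ½·ln(3.0816) = 0.5627.
n = ((z_{α/2} + z_β)/C)² + 3.
(1.960 + 1.282) / 0.5627 = 3.242 / 0.5627 = 5.762.
n = 5.762² + 3 = 33.19 + 3 = 36.2.
Round up.

n = 37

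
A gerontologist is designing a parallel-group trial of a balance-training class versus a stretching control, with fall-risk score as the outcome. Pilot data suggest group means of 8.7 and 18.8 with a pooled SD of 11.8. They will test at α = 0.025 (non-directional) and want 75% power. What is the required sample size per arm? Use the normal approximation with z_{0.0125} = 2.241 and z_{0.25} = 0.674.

Cohen's d = |M₁ − M₂| / SD_pooled = |8.7 − 18.8| / 11.8 = 10.1 / 11.8 = 0.856.
For two independent groups with equal n: n = 2·((z_{α/2} + z_β) / d)².
z_{α/2} + z_β = 2.241 + 0.674 = 2.915.
n = 2 × (2.915 / 0.856)² = 2 × 3.405² = 2 × 11.60 = 23.2.
Round up to the next whole participant.

n = 24 per group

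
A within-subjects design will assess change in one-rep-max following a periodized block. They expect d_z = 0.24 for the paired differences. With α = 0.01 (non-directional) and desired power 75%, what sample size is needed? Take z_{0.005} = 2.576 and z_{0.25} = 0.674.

n = 184 pairs

For a paired (one-sample on differences) test: n = ((z_{α/2} + z_β) / d)².
z_{α/2} + z_β = 2.576 + 0.674 = 3.250.
n = (3.250 / 0.24)² = 13.542² = 183.38.
Round up.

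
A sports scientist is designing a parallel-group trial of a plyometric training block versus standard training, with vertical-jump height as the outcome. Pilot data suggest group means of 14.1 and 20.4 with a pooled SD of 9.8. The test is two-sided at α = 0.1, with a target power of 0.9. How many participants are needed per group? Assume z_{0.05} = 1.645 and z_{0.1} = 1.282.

n = 42 per group

Cohen's d = |M₁ − M₂| / SD_pooled = |14.1 − 20.4| / 9.8 = 6.3 / 9.8 = 0.643.
For two independent groups with equal n: n = 2·((z_{α/2} + z_β) / d)².
z_{α/2} + z_β = 1.645 + 1.282 = 2.927.
n = 2 × (2.927 / 0.643)² = 2 × 4.552² = 2 × 20.72 = 41.4.
Round up to the next whole participant.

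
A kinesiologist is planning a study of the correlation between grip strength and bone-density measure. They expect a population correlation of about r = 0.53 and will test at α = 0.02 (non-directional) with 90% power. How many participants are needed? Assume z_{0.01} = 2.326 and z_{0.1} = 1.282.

n = 41

Fisher's z: C = ½·ln((1+r)/(1−r)) = ½·ln(3.2553) = 0.5901.
n = ((z_{α/2} + z_β)/C)² + 3.
(2.326 + 1.282) / 0.5901 = 3.608 / 0.5901 = 6.114.
n = 6.114² + 3 = 37.38 + 3 = 40.4.
Round up.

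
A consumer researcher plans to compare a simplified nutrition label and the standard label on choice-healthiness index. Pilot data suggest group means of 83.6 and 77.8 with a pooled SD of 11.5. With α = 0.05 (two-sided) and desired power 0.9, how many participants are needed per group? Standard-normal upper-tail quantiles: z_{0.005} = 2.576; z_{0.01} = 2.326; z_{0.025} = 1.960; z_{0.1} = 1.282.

Cohen's d = |M₁ − M₂| / SD_pooled = |83.6 − 77.8| / 11.5 = 5.8 / 11.5 = 0.504.
For two independent groups with equal n: n = 2·((z_{α/2} + z_β) / d)².
z_{α/2} + z_β = 1.960 + 1.282 = 3.242.
n = 2 × (3.242 / 0.504)² = 2 × 6.433² = 2 × 41.38 = 82.8.
Round up to the next whole participant.

n = 83 per group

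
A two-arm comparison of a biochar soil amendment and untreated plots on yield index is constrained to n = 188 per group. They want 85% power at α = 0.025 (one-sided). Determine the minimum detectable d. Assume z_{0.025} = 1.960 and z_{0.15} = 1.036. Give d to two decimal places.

d_min ≈ 0.31

For two independent groups of n = 188 each: d_min = (z_{α} + z_β)·√(2/n).
z-sum = 1.960 + 1.036 = 2.996.
d_min = 2.996 × √(2/188) = 2.996 × 0.1031 = 0.309.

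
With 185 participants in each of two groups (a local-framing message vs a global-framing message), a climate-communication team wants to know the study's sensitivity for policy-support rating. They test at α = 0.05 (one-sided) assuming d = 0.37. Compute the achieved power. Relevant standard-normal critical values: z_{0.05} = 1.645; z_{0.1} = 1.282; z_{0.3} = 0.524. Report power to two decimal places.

power ≈ 0.97

For two equal groups, power = Φ(d·√(n/2) − z_{α}).
d·√(n/2) = 0.37 × √(185/2) = 0.37 × 9.618 = 3.559.
z_β = 3.559 − 1.645 = 1.914.
Power = Φ(1.914) = 0.972.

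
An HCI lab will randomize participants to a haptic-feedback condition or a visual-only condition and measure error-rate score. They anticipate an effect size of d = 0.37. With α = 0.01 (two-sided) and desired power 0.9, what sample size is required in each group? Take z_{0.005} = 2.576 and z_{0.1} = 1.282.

n = 218 per group

For two independent groups with equal n: n = 2·((z_{α/2} + z_β) / d)².
z_{α/2} + z_β = 2.576 + 1.282 = 3.858.
n = 2 × (3.858 / 0.37)² = 2 × 10.427² = 2 × 108.72 = 217.4.
Round up to the next whole participant.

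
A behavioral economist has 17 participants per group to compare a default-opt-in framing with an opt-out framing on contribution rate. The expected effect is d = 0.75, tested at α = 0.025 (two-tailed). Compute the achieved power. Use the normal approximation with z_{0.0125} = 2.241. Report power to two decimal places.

For two equal groups, power = Φ(d·√(n/2) − z_{α/2}).
d·√(n/2) = 0.75 × √(17/2) = 0.75 × 2.915 = 2.187.
z_β = 2.187 − 2.241 = -0.054.
Power = Φ(-0.054) = 0.478.

power ≈ 0.48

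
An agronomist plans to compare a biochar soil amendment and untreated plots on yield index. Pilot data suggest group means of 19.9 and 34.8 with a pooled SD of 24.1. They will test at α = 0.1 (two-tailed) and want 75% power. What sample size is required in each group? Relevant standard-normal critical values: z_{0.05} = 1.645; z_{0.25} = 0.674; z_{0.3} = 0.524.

n = 29 per group

Cohen's d = |M₁ − M₂| / SD_pooled = |19.9 − 34.8| / 24.1 = 14.9 / 24.1 = 0.618.
For two independent groups with equal n: n = 2·((z_{α/2} + z_β) / d)².
z_{α/2} + z_β = 1.645 + 0.674 = 2.319.
n = 2 × (2.319 / 0.618)² = 2 × 3.752² = 2 × 14.08 = 28.2.
Round up to the next whole participant.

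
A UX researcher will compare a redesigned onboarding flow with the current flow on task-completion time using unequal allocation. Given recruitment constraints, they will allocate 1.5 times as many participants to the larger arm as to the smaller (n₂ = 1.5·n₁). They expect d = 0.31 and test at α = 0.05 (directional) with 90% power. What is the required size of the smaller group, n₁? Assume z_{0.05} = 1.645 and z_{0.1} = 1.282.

With allocation ratio k = n₂/n₁ = 1.5, Var(x̄₁−x̄₂) = σ²(1/n₁ + 1/(k·n₁)) = σ²·(k+1)/(k·n₁).
So n₁ = (1 + 1/k)·((z_{α} + z_β)/d)² = 1.667 × (2.927/0.31)².
n₁ = 1.667 × 89.15 = 148.6.
Round up: n₁ = 149, giving n₂ = ⌈1.5 × 149⌉ = ⌈223.5⌉ = 224.

n₁ = 149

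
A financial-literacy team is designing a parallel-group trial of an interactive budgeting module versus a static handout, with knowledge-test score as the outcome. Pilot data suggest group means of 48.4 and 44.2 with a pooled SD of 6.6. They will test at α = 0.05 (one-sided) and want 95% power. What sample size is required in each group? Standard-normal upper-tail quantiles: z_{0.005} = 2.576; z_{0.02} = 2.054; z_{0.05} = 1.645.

n = 54 per group

Cohen's d = |M₁ − M₂| / SD_pooled = |48.4 − 44.2| / 6.6 = 4.2 / 6.6 = 0.636.
For two independent groups with equal n: n = 2·((z_{α} + z_β) / d)².
z_{α} + z_β = 1.645 + 1.645 = 3.290.
n = 2 × (3.290 / 0.636)² = 2 × 5.173² = 2 × 26.76 = 53.5.
Round up to the next whole participant.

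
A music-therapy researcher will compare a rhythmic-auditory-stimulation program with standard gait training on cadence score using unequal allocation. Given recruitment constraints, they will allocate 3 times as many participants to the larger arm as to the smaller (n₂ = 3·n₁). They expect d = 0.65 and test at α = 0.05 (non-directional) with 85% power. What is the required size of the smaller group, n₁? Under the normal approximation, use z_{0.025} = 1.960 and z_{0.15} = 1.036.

n₁ = 29

With allocation ratio k = n₂/n₁ = 3, Var(x̄₁−x̄₂) = σ²(1/n₁ + 1/(k·n₁)) = σ²·(k+1)/(k·n₁).
So n₁ = (1 + 1/k)·((z_{α/2} + z_β)/d)² = 1.333 × (2.996/0.65)².
n₁ = 1.333 × 21.25 = 28.3.
Round up: n₁ = 29, giving n₂ = 3 × 29 = 87.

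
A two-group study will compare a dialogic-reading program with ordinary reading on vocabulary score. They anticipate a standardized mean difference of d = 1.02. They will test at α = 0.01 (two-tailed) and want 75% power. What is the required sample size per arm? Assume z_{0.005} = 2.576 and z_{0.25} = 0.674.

n = 21 per group

For two independent groups with equal n: n = 2·((z_{α/2} + z_β) / d)².
z_{α/2} + z_β = 2.576 + 0.674 = 3.250.
n = 2 × (3.250 / 1.02)² = 2 × 3.186² = 2 × 10.15 = 20.3.
Round up to the next whole participant.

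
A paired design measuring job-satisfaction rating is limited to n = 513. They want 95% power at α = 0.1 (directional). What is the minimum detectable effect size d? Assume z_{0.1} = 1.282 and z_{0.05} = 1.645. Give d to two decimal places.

d_min ≈ 0.13

For a single sample (or paired design) of n = 513: d_min = (z_{α} + z_β)/√n.
z-sum = 1.282 + 1.645 = 2.927.
d_min = 2.927 / √513 = 2.927 / 22.650 = 0.129.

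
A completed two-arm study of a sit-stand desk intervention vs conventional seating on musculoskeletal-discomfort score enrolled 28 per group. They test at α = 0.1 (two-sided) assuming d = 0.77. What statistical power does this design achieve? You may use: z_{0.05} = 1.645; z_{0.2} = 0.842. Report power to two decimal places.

power ≈ 0.89

For two equal groups, power = Φ(d·√(n/2) − z_{α/2}).
d·√(n/2) = 0.77 × √(28/2) = 0.77 × 3.742 = 2.881.
z_β = 2.881 − 1.645 = 1.236.
Power = Φ(1.236) = 0.892.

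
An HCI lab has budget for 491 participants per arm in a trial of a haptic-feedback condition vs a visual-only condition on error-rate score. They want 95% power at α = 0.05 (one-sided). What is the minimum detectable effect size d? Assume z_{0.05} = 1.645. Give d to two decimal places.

For two independent groups of n = 491 each: d_min = (z_{α} + z_β)·√(2/n).
z-sum = 1.645 + 1.645 = 3.290.
d_min = 3.290 × √(2/491) = 3.290 × 0.0638 = 0.210.

d_min ≈ 0.21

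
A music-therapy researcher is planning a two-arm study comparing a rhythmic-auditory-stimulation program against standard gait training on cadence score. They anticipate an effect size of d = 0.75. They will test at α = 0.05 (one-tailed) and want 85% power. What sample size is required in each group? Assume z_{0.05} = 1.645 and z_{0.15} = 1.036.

For two independent groups with equal n: n = 2·((z_{α} + z_β) / d)².
z_{α} + z_β = 1.645 + 1.036 = 2.681.
n = 2 × (2.681 / 0.75)² = 2 × 3.575² = 2 × 12.78 = 25.6.
Round up to the next whole participant.

n = 26 per group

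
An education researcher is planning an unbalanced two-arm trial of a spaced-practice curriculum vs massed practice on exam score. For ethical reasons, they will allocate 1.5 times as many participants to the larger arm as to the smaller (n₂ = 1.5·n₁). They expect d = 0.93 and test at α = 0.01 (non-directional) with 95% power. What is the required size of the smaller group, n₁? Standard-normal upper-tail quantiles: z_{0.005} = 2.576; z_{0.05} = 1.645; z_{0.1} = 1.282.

n₁ = 35

With allocation ratio k = n₂/n₁ = 1.5, Var(x̄₁−x̄₂) = σ²(1/n₁ + 1/(k·n₁)) = σ²·(k+1)/(k·n₁).
So n₁ = (1 + 1/k)·((z_{α/2} + z_β)/d)² = 1.667 × (4.221/0.93)².
n₁ = 1.667 × 20.60 = 34.3.
Round up: n₁ = 35, giving n₂ = ⌈1.5 × 35⌉ = ⌈52.5⌉ = 53.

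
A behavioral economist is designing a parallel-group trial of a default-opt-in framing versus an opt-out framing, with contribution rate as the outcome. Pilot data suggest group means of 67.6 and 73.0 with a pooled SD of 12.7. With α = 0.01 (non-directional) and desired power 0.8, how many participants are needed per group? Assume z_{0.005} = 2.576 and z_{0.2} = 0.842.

n = 130 per group

Cohen's d = |M₁ − M₂| / SD_pooled = |67.6 − 73.0| / 12.7 = 5.4 / 12.7 = 0.425.
For two independent groups with equal n: n = 2·((z_{α/2} + z_β) / d)².
z_{α/2} + z_β = 2.576 + 0.842 = 3.418.
n = 2 × (3.418 / 0.425)² = 2 × 8.042² = 2 × 64.68 = 129.4.
Round up to the next whole participant.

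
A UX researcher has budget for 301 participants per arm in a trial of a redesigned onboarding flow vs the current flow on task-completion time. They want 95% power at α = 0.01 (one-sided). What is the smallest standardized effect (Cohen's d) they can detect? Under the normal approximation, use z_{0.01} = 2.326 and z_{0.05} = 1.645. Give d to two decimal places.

For two independent groups of n = 301 each: d_min = (z_{α} + z_β)·√(2/n).
z-sum = 2.326 + 1.645 = 3.971.
d_min = 3.971 × √(2/301) = 3.971 × 0.0815 = 0.324.

d_min ≈ 0.32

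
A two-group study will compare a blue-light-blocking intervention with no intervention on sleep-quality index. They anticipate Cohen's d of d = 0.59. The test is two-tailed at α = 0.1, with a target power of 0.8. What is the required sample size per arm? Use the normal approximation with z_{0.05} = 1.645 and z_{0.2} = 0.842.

n = 36 per group

For two independent groups with equal n: n = 2·((z_{α/2} + z_β) / d)².
z_{α/2} + z_β = 1.645 + 0.842 = 2.487.
n = 2 × (2.487 / 0.59)² = 2 × 4.215² = 2 × 17.77 = 35.5.
Round up to the next whole participant.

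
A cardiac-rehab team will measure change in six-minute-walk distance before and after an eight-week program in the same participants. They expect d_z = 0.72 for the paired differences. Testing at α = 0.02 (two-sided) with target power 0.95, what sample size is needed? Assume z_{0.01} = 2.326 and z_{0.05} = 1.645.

For a paired (one-sample on differences) test: n = ((z_{α/2} + z_β) / d)².
z_{α/2} + z_β = 2.326 + 1.645 = 3.971.
n = (3.971 / 0.72)² = 5.515² = 30.42.
Round up.

n = 31 pairs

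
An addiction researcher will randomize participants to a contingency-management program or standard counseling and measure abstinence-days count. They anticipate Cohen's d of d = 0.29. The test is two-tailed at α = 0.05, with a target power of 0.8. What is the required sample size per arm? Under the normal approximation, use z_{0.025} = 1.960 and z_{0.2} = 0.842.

For two independent groups with equal n: n = 2·((z_{α/2} + z_β) / d)².
z_{α/2} + z_β = 1.960 + 0.842 = 2.802.
n = 2 × (2.802 / 0.29)² = 2 × 9.662² = 2 × 93.36 = 186.7.
Round up to the next whole participant.

n = 187 per group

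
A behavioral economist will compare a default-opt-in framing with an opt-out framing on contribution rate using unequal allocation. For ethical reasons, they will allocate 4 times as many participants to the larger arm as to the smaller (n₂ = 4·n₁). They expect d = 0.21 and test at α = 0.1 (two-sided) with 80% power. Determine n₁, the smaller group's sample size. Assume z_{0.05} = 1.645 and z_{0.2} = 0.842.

With allocation ratio k = n₂/n₁ = 4, Var(x̄₁−x̄₂) = σ²(1/n₁ + 1/(k·n₁)) = σ²·(k+1)/(k·n₁).
So n₁ = (1 + 1/k)·((z_{α/2} + z_β)/d)² = 1.250 × (2.487/0.21)².
n₁ = 1.250 × 140.25 = 175.3.
Round up: n₁ = 176, giving n₂ = 4 × 176 = 704.

n₁ = 176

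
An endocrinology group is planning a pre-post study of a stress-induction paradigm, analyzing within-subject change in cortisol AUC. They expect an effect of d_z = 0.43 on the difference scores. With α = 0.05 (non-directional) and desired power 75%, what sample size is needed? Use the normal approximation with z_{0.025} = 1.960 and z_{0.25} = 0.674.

n = 38 pairs

For a paired (one-sample on differences) test: n = ((z_{α/2} + z_β) / d)².
z_{α/2} + z_β = 1.960 + 0.674 = 2.634.
n = (2.634 / 0.43)² = 6.126² = 37.52.
Round up.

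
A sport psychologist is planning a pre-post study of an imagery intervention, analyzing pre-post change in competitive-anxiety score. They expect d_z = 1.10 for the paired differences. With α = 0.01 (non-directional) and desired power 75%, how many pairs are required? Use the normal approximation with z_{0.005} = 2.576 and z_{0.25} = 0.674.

For a paired (one-sample on differences) test: n = ((z_{α/2} + z_β) / d)².
z_{α/2} + z_β = 2.576 + 0.674 = 3.250.
n = (3.250 / 1.10)² = 2.955² = 8.73.
Round up.

n = 9 pairs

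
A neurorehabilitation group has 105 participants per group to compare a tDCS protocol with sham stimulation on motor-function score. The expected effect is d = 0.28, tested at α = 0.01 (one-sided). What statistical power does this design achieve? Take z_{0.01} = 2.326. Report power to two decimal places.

power ≈ 0.38

For two equal groups, power = Φ(d·√(n/2) − z_{α}).
d·√(n/2) = 0.28 × √(105/2) = 0.28 × 7.246 = 2.029.
z_β = 2.029 − 2.326 = -0.297.
Power = Φ(-0.297) = 0.383.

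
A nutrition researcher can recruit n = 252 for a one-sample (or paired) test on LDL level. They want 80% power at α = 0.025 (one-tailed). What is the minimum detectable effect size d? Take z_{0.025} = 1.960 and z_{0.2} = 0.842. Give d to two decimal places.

d_min ≈ 0.18

For a single sample (or paired design) of n = 252: d_min = (z_{α} + z_β)/√n.
z-sum = 1.960 + 0.842 = 2.802.
d_min = 2.802 / √252 = 2.802 / 15.875 = 0.177.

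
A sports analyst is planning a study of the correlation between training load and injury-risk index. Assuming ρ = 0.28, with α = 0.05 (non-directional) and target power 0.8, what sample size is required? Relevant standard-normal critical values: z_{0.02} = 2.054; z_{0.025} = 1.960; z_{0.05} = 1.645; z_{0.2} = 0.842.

Fisher's z: C = ½·ln((1+r)/(1−r)) = ½·ln(1.7778) = 0.2877.
n = ((z_{α/2} + z_β)/C)² + 3.
(1.960 + 0.842) / 0.2877 = 2.802 / 0.2877 = 9.739.
n = 9.739² + 3 = 94.85 + 3 = 97.9.
Round up.

n = 98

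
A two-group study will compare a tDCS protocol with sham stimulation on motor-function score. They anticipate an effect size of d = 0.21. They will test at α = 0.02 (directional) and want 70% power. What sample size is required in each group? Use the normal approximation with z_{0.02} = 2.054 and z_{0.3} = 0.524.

n = 302 per group

For two independent groups with equal n: n = 2·((z_{α} + z_β) / d)².
z_{α} + z_β = 2.054 + 0.524 = 2.578.
n = 2 × (2.578 / 0.21)² = 2 × 12.276² = 2 × 150.70 = 301.4.
Round up to the next whole participant.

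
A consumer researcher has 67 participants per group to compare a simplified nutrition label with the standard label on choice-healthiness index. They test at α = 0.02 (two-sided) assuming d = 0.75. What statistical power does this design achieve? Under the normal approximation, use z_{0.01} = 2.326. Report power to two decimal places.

power ≈ 0.98

For two equal groups, power = Φ(d·√(n/2) − z_{α/2}).
d·√(n/2) = 0.75 × √(67/2) = 0.75 × 5.788 = 4.341.
z_β = 4.341 − 2.326 = 2.015.
Power = Φ(2.015) = 0.978.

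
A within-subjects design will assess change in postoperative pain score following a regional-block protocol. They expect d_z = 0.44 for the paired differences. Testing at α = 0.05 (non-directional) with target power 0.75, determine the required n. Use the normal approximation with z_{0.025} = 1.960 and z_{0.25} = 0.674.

For a paired (one-sample on differences) test: n = ((z_{α/2} + z_β) / d)².
z_{α/2} + z_β = 1.960 + 0.674 = 2.634.
n = (2.634 / 0.44)² = 5.986² = 35.84.
Round up.

n = 36 pairs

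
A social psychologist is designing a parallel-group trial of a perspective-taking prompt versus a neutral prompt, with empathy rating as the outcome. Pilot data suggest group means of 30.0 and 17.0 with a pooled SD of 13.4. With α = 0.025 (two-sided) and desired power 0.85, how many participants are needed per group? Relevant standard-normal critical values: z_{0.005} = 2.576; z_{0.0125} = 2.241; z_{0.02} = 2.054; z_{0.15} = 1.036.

n = 23 per group

Cohen's d = |M₁ − M₂| / SD_pooled = |30.0 − 17.0| / 13.4 = 13.0 / 13.4 = 0.970.
For two independent groups with equal n: n = 2·((z_{α/2} + z_β) / d)².
z_{α/2} + z_β = 2.241 + 1.036 = 3.277.
n = 2 × (3.277 / 0.970)² = 2 × 3.378² = 2 × 11.41 = 22.8.
Round up to the next whole participant.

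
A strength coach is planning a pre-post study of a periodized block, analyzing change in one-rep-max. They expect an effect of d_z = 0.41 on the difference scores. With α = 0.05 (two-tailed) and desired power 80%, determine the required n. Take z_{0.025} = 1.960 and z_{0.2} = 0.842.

For a paired (one-sample on differences) test: n = ((z_{α/2} + z_β) / d)².
z_{α/2} + z_β = 1.960 + 0.842 = 2.802.
n = (2.802 / 0.41)² = 6.834² = 46.71.
Round up.

n = 47 pairs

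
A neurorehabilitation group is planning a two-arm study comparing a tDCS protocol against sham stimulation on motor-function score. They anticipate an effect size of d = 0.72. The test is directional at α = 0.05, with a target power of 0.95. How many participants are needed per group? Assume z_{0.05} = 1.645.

For two independent groups with equal n: n = 2·((z_{α} + z_β) / d)².
z_{α} + z_β = 1.645 + 1.645 = 3.290.
n = 2 × (3.290 / 0.72)² = 2 × 4.569² = 2 × 20.88 = 41.8.
Round up to the next whole participant.

n = 42 per group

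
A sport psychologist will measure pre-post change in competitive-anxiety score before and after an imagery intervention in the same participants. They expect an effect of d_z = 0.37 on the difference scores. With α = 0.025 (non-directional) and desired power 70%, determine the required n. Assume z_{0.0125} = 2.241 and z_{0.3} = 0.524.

For a paired (one-sample on differences) test: n = ((z_{α/2} + z_β) / d)².
z_{α/2} + z_β = 2.241 + 0.524 = 2.765.
n = (2.765 / 0.37)² = 7.473² = 55.85.
Round up.

n = 56 pairs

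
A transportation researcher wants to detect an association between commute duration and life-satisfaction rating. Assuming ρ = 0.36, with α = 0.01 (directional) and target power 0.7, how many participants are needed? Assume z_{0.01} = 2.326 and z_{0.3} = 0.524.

Fisher's z: C = ½·ln((1+r)/(1−r)) = ½·ln(2.1250) = 0.3769.
n = ((z_{α} + z_β)/C)² + 3.
(2.326 + 0.524) / 0.3769 = 2.850 / 0.3769 = 7.562.
n = 7.562² + 3 = 57.18 + 3 = 60.2.
Round up.

n = 61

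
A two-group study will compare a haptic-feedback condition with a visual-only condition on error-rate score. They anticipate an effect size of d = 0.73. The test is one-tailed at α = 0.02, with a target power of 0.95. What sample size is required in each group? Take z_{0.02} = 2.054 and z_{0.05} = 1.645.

n = 52 per group

For two independent groups with equal n: n = 2·((z_{α} + z_β) / d)².
z_{α} + z_β = 2.054 + 1.645 = 3.699.
n = 2 × (3.699 / 0.73)² = 2 × 5.067² = 2 × 25.68 = 51.4.
Round up to the next whole participant.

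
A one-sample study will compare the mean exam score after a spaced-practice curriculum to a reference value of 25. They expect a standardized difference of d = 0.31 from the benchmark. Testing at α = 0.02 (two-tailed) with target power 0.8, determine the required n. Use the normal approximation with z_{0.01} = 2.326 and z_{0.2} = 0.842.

For a one-sample test: n = ((z_{α/2} + z_β) / d)².
z_{α/2} + z_β = 2.326 + 0.842 = 3.168.
n = (3.168 / 0.31)² = 10.219² = 104.44.
Round up.

n = 105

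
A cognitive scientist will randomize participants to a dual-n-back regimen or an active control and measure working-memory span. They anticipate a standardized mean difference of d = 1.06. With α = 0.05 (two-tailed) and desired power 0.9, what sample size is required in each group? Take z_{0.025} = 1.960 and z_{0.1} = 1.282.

n = 19 per group

For two independent groups with equal n: n = 2·((z_{α/2} + z_β) / d)².
z_{α/2} + z_β = 1.960 + 1.282 = 3.242.
n = 2 × (3.242 / 1.06)² = 2 × 3.058² = 2 × 9.35 = 18.7.
Round up to the next whole participant.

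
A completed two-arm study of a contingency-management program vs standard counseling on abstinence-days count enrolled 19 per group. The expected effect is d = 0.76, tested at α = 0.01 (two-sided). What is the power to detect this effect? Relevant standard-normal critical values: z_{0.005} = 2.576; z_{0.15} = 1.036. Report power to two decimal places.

power ≈ 0.41

For two equal groups, power = Φ(d·√(n/2) − z_{α/2}).
d·√(n/2) = 0.76 × √(19/2) = 0.76 × 3.082 = 2.342.
z_β = 2.342 − 2.576 = -0.234.
Power = Φ(-0.234) = 0.408.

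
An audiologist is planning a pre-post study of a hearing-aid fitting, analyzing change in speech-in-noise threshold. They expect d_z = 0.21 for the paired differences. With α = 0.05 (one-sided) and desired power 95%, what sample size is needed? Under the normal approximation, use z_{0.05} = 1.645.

For a paired (one-sample on differences) test: n = ((z_{α} + z_β) / d)².
z_{α} + z_β = 1.645 + 1.645 = 3.290.
n = (3.290 / 0.21)² = 15.667² = 245.44.
Round up.

n = 246 pairs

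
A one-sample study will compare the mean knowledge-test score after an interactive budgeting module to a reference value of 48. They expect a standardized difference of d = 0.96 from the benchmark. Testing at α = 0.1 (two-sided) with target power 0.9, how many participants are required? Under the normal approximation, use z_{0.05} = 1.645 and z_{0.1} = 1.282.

For a one-sample test: n = ((z_{α/2} + z_β) / d)².
z_{α/2} + z_β = 1.645 + 1.282 = 2.927.
n = (2.927 / 0.96)² = 3.049² = 9.30.
Round up.

n = 10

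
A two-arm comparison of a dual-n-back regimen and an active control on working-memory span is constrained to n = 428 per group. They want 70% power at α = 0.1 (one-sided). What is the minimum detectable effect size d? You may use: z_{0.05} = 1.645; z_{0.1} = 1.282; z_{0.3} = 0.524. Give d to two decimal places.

d_min ≈ 0.12

For two independent groups of n = 428 each: d_min = (z_{α} + z_β)·√(2/n).
z-sum = 1.282 + 0.524 = 1.806.
d_min = 1.806 × √(2/428) = 1.806 × 0.0684 = 0.123.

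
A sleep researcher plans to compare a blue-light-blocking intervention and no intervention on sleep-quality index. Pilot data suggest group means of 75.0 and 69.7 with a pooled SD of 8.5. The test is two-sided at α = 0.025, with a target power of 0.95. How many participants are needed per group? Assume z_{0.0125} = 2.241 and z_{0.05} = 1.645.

Cohen's d = |M₁ − M₂| / SD_pooled = |75.0 − 69.7| / 8.5 = 5.3 / 8.5 = 0.624.
For two independent groups with equal n: n = 2·((z_{α/2} + z_β) / d)².
z_{α/2} + z_β = 2.241 + 1.645 = 3.886.
n = 2 × (3.886 / 0.624)² = 2 × 6.228² = 2 × 38.78 = 77.6.
Round up to the next whole participant.

n = 78 per group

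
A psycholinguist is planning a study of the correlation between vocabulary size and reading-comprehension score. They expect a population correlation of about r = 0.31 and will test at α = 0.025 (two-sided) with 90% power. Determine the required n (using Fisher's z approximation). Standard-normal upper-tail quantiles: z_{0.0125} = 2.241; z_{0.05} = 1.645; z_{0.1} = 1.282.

Fisher's z: C = ½·ln((1+r)/(1−r)) = ½·ln(1.8986) = 0.3205.
n = ((z_{α/2} + z_β)/C)² + 3.
(2.241 + 1.282) / 0.3205 = 3.523 / 0.3205 = 10.992.
n = 10.992² + 3 = 120.83 + 3 = 123.8.
Round up.

n = 124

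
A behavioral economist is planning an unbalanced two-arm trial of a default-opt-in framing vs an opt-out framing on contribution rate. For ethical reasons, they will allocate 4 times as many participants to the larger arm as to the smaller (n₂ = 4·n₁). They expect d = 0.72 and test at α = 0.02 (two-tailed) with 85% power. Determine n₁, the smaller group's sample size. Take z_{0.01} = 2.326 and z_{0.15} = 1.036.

With allocation ratio k = n₂/n₁ = 4, Var(x̄₁−x̄₂) = σ²(1/n₁ + 1/(k·n₁)) = σ²·(k+1)/(k·n₁).
So n₁ = (1 + 1/k)·((z_{α/2} + z_β)/d)² = 1.250 × (3.362/0.72)².
n₁ = 1.250 × 21.80 = 27.3.
Round up: n₁ = 28, giving n₂ = 4 × 28 = 112.

n₁ = 28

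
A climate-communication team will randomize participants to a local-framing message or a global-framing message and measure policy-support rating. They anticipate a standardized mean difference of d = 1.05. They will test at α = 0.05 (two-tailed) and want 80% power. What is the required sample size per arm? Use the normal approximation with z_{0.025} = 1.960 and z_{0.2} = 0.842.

For two independent groups with equal n: n = 2·((z_{α/2} + z_β) / d)².
z_{α/2} + z_β = 1.960 + 0.842 = 2.802.
n = 2 × (2.802 / 1.05)² = 2 × 2.669² = 2 × 7.12 = 14.2.
Round up to the next whole participant.

n = 15 per group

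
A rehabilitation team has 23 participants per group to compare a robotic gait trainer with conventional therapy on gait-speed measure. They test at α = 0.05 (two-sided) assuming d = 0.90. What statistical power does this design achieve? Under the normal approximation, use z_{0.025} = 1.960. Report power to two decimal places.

For two equal groups, power = Φ(d·√(n/2) − z_{α/2}).
d·√(n/2) = 0.90 × √(23/2) = 0.90 × 3.391 = 3.052.
z_β = 3.052 − 1.960 = 1.092.
Power = Φ(1.092) = 0.863.

power ≈ 0.86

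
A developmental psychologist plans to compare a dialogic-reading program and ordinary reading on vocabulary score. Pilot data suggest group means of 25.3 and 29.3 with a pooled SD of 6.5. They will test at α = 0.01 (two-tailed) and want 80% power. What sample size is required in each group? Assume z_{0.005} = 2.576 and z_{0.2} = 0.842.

Cohen's d = |M₁ − M₂| / SD_pooled = |25.3 − 29.3| / 6.5 = 4.0 / 6.5 = 0.615.
For two independent groups with equal n: n = 2·((z_{α/2} + z_β) / d)².
z_{α/2} + z_β = 2.576 + 0.842 = 3.418.
n = 2 × (3.418 / 0.615)² = 2 × 5.558² = 2 × 30.89 = 61.8.
Round up to the next whole participant.

n = 62 per group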